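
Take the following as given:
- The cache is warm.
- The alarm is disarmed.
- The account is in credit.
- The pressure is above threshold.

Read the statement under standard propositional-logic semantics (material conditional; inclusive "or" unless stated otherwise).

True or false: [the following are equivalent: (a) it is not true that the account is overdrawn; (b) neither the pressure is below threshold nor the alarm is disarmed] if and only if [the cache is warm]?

Let R = "the account is overdrawn" (F), S = "the pressure is above threshold" (T), Q = "the alarm is armed" (F), P = "the cache is warm" (T).
Formalization: (~R <-> (~S nor ~Q)) <-> P

~R = ~F = T
~S = ~T = F
~Q = ~F = T
~S nor ~Q = F nor T = F
~R <-> (~S nor ~Q) = T <-> F = F
(~R <-> (~S nor ~Q)) <-> P = F <-> T = F

False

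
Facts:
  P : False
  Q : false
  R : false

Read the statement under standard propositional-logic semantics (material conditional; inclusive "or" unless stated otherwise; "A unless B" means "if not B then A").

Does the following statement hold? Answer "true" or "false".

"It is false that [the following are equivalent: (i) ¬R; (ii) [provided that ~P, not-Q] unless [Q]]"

This is not (not R iff ((not P -> not Q) or Q)).

not R = not False = True
not P = not False = True
not Q = not False = True
not P -> not Q = True -> True = True
(not P -> not Q) or Q = True or False = True
not R iff ((not P -> not Q) or Q) = True iff True = True
not (not R iff ((not P -> not Q) or Q)) = not True = False

False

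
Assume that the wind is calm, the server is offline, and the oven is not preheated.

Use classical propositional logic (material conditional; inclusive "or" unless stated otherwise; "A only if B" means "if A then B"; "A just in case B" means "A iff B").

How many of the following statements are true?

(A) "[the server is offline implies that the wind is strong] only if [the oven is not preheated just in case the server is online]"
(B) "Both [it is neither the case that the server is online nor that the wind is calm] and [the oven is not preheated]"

1

Let D = "the server is online" (F), S = "the wind is strong" (F), H = "the oven is preheated" (F).

(A): In symbols: (~D -> S) -> (~H <-> D)

~D = ~F = T
~D -> S = T -> F = F
~H = ~F = T
~H <-> D = T <-> F = F
(~D -> S) -> (~H <-> D) = F -> F = T
Thus (A) is true.

(B): Parsed as (D nor ~S) & ~H

~S = ~F = T
D nor ~S = F nor T = F
~H = ~F = T
(D nor ~S) & ~H = F & T = F
Thus (B) is false.

Count: 1.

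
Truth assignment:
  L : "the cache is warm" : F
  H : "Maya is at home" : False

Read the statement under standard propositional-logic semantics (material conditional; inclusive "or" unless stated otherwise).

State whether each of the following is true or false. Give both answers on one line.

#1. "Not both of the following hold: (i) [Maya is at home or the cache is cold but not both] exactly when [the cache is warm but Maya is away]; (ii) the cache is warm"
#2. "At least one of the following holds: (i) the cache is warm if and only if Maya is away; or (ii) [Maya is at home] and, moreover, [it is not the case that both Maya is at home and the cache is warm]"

#1: Parsed as ((H xor ~L) <-> (L & ~H)) nand L

~L = ~F = T
H xor ~L = F xor T = T
~H = ~F = T
L & ~H = F & T = F
(H xor ~L) <-> (L & ~H) = T <-> F = F
((H xor ~L) <-> (L & ~H)) nand L = F nand F = T
So #1 is true.

#2: This is (L <-> ~H) | (H & (H nand L)).

~H = ~F = T
L <-> ~H = F <-> T = F
H nand L = F nand F = T
H & (H nand L) = F & T = F
(L <-> ~H) | (H & (H nand L)) = F | F = F
So #2 is false.

#1 true; #2 false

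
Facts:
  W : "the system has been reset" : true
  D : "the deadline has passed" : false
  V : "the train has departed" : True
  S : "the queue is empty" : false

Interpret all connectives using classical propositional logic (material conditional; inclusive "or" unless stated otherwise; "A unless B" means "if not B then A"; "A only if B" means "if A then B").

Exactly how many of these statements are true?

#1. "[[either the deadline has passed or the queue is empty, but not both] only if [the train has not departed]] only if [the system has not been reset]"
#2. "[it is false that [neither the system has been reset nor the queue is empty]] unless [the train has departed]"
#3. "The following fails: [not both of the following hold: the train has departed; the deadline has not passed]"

#1: Formalization: ((D xor S) -> ~V) -> ~W

D xor S = F xor F = F
~V = ~T = F
(D xor S) -> ~V = F -> F = T
~W = ~T = F
((D xor S) -> ~V) -> ~W = T -> F = F
Thus #1 is false.

#2: In symbols: ~(W nor S) | V

W nor S = T nor F = F
~(W nor S) = ~F = T
~(W nor S) | V = T | T = T
Thus #2 is true.

#3: Formalization: ~(V nand ~D)

~D = ~F = T
V nand ~D = T nand T = F
~(V nand ~D) = ~F = T
So #3 is true.

True statements: 2 (#2, #3).

2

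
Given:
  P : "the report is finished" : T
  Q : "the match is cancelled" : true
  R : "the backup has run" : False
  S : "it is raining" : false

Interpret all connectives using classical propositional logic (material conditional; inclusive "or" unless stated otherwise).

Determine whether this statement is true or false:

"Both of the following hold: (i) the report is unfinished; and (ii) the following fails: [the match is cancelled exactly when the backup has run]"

This is ¬P ∧ ¬(Q ↔ R).

¬P = ¬T = F
Q ↔ R = T ↔ F = F
¬(Q ↔ R) = ¬F = T
¬P ∧ ¬(Q ↔ R) = F ∧ T = F

false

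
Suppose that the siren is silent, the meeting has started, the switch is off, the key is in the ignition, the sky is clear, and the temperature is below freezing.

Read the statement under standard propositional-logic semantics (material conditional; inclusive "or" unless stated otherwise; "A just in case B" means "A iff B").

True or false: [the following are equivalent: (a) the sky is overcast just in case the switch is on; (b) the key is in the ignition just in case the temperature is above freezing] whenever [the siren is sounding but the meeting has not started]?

True.

Let N = "the siren is sounding" (F), W = "the meeting has started" (T), H = "the sky is overcast" (F), S = "the switch is on" (F), P = "the key is in the ignition" (T), Q = "the temperature is below freezing" (T).
This is (N ∧ ¬W) → ((H ↔ S) ↔ (P ↔ ¬Q)).

¬W = ¬T = F
N ∧ ¬W = F ∧ F = F
H ↔ S = F ↔ F = T
¬Q = ¬T = F
P ↔ ¬Q = T ↔ F = F
(H ↔ S) ↔ (P ↔ ¬Q) = T ↔ F = F
(N ∧ ¬W) → ((H ↔ S) ↔ (P ↔ ¬Q)) = F → F = T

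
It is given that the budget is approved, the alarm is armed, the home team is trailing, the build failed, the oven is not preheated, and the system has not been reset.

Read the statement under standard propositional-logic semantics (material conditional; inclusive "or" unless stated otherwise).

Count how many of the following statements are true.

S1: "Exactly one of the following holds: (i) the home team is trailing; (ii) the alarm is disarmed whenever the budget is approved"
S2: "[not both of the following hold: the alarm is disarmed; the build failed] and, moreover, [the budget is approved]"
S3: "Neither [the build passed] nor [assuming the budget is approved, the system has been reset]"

Let R = "the home team is leading" (F), P = "the budget is approved" (T), Q = "the alarm is armed" (T), S = "the build passed" (F), V = "the system has been reset" (F).

S1: Formalization: ~R xor (P -> ~Q)

~R = ~F = T
~Q = ~T = F
P -> ~Q = T -> F = F
~R xor (P -> ~Q) = T xor F = T
So S1 is true.

S2: Parsed as (~Q nand ~S) & P

~Q = ~T = F
~S = ~F = T
~Q nand ~S = F nand T = T
(~Q nand ~S) & P = T & T = T
Thus S2 is true.

S3: This is S nor (P -> V).

P -> V = T -> F = F
S nor (P -> V) = F nor F = T
Thus S3 is true.

True statements: 3 (S1, S2, S3).

3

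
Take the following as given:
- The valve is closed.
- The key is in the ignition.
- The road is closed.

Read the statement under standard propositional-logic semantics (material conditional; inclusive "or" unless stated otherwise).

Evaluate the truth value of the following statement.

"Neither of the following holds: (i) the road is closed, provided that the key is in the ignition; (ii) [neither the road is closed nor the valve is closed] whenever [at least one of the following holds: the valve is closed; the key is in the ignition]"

The statement is false.

Let L = "the key is in the ignition" (True), M = "the road is closed" (True), V = "the valve is open" (False).
This is (L -> M) nor ((not V or L) -> (M nor not V)).

L -> M = True -> True = True
not V = not False = True
not V or L = True or True = True
not V = not False = True
M nor not V = True nor True = False
(not V or L) -> (M nor not V) = True -> False = False
(L -> M) nor ((not V or L) -> (M nor not V)) = True nor False = False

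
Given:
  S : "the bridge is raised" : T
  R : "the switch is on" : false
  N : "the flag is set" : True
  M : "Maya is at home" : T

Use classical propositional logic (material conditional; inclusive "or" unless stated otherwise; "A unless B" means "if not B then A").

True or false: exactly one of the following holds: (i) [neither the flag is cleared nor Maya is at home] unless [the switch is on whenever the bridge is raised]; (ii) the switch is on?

False.

In symbols: ((¬N ↓ M) ∨ (S → R)) ⊕ R

¬N = ¬T = F
¬N ↓ M = F ↓ T = F
S → R = T → F = F
(¬N ↓ M) ∨ (S → R) = F ∨ F = F
((¬N ↓ M) ∨ (S → R)) ⊕ R = F ⊕ F = F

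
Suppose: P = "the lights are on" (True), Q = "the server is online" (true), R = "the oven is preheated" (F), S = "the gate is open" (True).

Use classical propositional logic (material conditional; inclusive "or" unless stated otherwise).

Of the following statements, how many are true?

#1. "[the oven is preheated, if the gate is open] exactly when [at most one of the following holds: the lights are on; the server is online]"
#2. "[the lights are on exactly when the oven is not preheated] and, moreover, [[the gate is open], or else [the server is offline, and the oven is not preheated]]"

2

#1: This is (S -> R) <-> (P nand Q).

S -> R = T -> F = F
P nand Q = T nand T = F
(S -> R) <-> (P nand Q) = F <-> F = T
Thus #1 is true.

#2: This is (P <-> ~R) & (S | (~Q & ~R)).

~R = ~F = T
P <-> ~R = T <-> T = T
~Q = ~T = F
~R = ~F = T
~Q & ~R = F & T = F
S | (~Q & ~R) = T | F = T
(P <-> ~R) & (S | (~Q & ~R)) = T & T = T
So #2 is true.

True statements: 2.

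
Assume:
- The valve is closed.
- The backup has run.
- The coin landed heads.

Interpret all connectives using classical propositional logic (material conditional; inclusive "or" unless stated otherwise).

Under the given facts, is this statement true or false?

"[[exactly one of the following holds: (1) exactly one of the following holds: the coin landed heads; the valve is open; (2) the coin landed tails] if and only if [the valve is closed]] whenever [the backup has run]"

Let R = "the backup has run" (T), V = "the coin landed heads" (T), M = "the valve is open" (F).
In symbols: R → (((V ⊕ M) ⊕ ¬V) ↔ ¬M)

V ⊕ M = T ⊕ F = T
¬V = ¬T = F
(V ⊕ M) ⊕ ¬V = T ⊕ F = T
¬M = ¬F = T
((V ⊕ M) ⊕ ¬V) ↔ ¬M = T ↔ T = T
R → (((V ⊕ M) ⊕ ¬V) ↔ ¬M) = T → T = T

The statement is true.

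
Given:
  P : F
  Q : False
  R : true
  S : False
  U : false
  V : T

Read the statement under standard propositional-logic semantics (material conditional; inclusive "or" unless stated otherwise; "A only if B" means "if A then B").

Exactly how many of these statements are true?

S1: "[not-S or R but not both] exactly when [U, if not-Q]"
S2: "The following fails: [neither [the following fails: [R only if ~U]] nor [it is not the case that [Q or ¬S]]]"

S1: In symbols: (~S xor R) <-> (~Q -> U)

~S = ~F = T
~S xor R = T xor T = F
~Q = ~F = T
~Q -> U = T -> F = F
(~S xor R) <-> (~Q -> U) = F <-> F = T
Hence S1 is true.

S2: In symbols: ~(~(R -> ~U) nor ~(Q | ~S))

~U = ~F = T
R -> ~U = T -> T = T
~(R -> ~U) = ~T = F
~S = ~F = T
Q | ~S = F | T = T
~(Q | ~S) = ~T = F
~(R -> ~U) nor ~(Q | ~S) = F nor F = T
~(~(R -> ~U) nor ~(Q | ~S)) = ~T = F
So S2 is false.

True statements: 1 (S1).

1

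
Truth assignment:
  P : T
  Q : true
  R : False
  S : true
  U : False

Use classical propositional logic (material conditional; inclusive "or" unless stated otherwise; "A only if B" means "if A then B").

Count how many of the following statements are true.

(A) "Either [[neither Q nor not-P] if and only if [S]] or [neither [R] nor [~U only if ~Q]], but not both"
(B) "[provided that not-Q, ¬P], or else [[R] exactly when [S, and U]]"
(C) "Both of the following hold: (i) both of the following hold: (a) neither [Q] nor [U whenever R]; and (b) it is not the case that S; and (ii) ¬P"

(A): In symbols: ((Q ↓ ¬P) ↔ S) ⊕ (R ↓ (¬U → ¬Q))

¬P = ¬T = F
Q ↓ ¬P = T ↓ F = F
(Q ↓ ¬P) ↔ S = F ↔ T = F
¬U = ¬F = T
¬Q = ¬T = F
¬U → ¬Q = T → F = F
R ↓ (¬U → ¬Q) = F ↓ F = T
((Q ↓ ¬P) ↔ S) ⊕ (R ↓ (¬U → ¬Q)) = F ⊕ T = T
Hence (A) is true.

(B): Formalization: (¬Q → ¬P) ∨ (R ↔ (S ∧ U))

¬Q = ¬T = F
¬P = ¬T = F
¬Q → ¬P = F → F = T
S ∧ U = T ∧ F = F
R ↔ (S ∧ U) = F ↔ F = T
(¬Q → ¬P) ∨ (R ↔ (S ∧ U)) = T ∨ T = T
Thus (B) is true.

(C): In symbols: ((Q ↓ (R → U)) ∧ ¬S) ∧ ¬P

R → U = F → F = T
Q ↓ (R → U) = T ↓ T = F
¬S = ¬T = F
(Q ↓ (R → U)) ∧ ¬S = F ∧ F = F
¬P = ¬T = F
((Q ↓ (R → U)) ∧ ¬S) ∧ ¬P = F ∧ F = F
So (C) is false.

True statements: 2 ((A), (B)).

2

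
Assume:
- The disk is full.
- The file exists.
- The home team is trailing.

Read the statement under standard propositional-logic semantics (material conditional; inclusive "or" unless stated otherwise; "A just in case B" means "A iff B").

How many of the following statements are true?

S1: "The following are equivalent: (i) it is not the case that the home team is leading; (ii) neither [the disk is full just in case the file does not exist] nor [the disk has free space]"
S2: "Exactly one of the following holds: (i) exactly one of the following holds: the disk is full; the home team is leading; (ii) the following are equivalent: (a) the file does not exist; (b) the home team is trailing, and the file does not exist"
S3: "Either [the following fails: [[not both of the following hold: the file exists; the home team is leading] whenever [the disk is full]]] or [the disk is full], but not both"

Let R = "the home team is leading" (F), P = "the disk is full" (T), Q = "the file exists" (T).

S1: Parsed as ~R <-> ((P <-> ~Q) nor ~P)

~R = ~F = T
~Q = ~T = F
P <-> ~Q = T <-> F = F
~P = ~T = F
(P <-> ~Q) nor ~P = F nor F = T
~R <-> ((P <-> ~Q) nor ~P) = T <-> T = T
Thus S1 is true.

S2: Parsed as (P xor R) xor (~Q <-> (~R & ~Q))

P xor R = T xor F = T
~Q = ~T = F
~R = ~F = T
~Q = ~T = F
~R & ~Q = T & F = F
~Q <-> (~R & ~Q) = F <-> F = T
(P xor R) xor (~Q <-> (~R & ~Q)) = T xor T = F
So S2 is false.

S3: Parsed as ~(P -> (Q nand R)) xor P

Q nand R = T nand F = T
P -> (Q nand R) = T -> T = T
~(P -> (Q nand R)) = ~T = F
~(P -> (Q nand R)) xor P = F xor T = T
Hence S3 is true.

Count: 2.

2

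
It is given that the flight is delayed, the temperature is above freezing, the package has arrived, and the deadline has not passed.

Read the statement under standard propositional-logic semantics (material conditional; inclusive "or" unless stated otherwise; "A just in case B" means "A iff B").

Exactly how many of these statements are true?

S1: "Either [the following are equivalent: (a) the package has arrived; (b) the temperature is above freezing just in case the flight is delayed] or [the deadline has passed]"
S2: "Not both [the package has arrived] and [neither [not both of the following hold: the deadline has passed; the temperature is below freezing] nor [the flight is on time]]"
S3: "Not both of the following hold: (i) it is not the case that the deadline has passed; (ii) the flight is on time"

3

Let M = "the package has arrived" (True), L = "the temperature is below freezing" (False), D = "the flight is delayed" (True), S = "the deadline has passed" (False).

S1: Formalization: (M iff (not L iff D)) or S

not L = not False = True
not L iff D = True iff True = True
M iff (not L iff D) = True iff True = True
(M iff (not L iff D)) or S = True or False = True
So S1 is true.

S2: In symbols: M nand ((S nand L) nor not D)

S nand L = False nand False = True
not D = not True = False
(S nand L) nor not D = True nor False = False
M nand ((S nand L) nor not D) = True nand False = True
So S2 is true.

S3: Formalization: not S nand not D

not S = not False = True
not D = not True = False
not S nand not D = True nand False = True
So S3 is true.

Count: 3.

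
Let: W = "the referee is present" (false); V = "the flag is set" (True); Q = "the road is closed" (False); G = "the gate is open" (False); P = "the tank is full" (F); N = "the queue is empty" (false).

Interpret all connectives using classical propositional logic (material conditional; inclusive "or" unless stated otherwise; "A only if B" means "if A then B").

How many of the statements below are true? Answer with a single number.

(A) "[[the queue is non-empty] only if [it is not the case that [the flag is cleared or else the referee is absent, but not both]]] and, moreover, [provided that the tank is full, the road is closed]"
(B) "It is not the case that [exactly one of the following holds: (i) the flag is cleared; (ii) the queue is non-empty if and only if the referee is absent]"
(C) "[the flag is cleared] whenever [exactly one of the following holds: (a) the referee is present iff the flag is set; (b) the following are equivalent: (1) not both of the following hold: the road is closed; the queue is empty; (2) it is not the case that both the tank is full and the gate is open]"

0

(A): Formalization: (¬N → ¬(¬V ⊕ ¬W)) ∧ (P → Q)

¬N = ¬F = T
¬V = ¬T = F
¬W = ¬F = T
¬V ⊕ ¬W = F ⊕ T = T
¬(¬V ⊕ ¬W) = ¬T = F
¬N → ¬(¬V ⊕ ¬W) = T → F = F
P → Q = F → F = T
(¬N → ¬(¬V ⊕ ¬W)) ∧ (P → Q) = F ∧ T = F
So (A) is false.

(B): This is ¬(¬V ⊕ (¬N ↔ ¬W)).

¬V = ¬T = F
¬N = ¬F = T
¬W = ¬F = T
¬N ↔ ¬W = T ↔ T = T
¬V ⊕ (¬N ↔ ¬W) = F ⊕ T = T
¬(¬V ⊕ (¬N ↔ ¬W)) = ¬T = F
So (B) is false.

(C): Parsed as ((W ↔ V) ⊕ ((Q ↑ N) ↔ (P ↑ G))) → ¬V

W ↔ V = F ↔ T = F
Q ↑ N = F ↑ F = T
P ↑ G = F ↑ F = T
(Q ↑ N) ↔ (P ↑ G) = T ↔ T = T
(W ↔ V) ⊕ ((Q ↑ N) ↔ (P ↑ G)) = F ⊕ T = T
¬V = ¬T = F
((W ↔ V) ⊕ ((Q ↑ N) ↔ (P ↑ G))) → ¬V = T → F = F
Hence (C) is false.

0 of the 3 statements are true (none).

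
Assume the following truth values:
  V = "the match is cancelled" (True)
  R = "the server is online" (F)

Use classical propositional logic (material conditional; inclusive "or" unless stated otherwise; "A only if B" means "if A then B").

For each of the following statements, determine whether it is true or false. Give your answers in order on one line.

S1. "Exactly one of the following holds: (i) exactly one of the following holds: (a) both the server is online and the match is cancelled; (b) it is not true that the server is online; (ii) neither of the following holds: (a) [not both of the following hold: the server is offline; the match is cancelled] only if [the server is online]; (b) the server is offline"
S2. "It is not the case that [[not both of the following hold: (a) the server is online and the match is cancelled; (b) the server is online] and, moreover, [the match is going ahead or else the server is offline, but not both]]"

S1 true, S2 false

S1: This is ((R & V) xor ~R) xor (((~R nand V) -> R) nor ~R).

R & V = F & T = F
~R = ~F = T
(R & V) xor ~R = F xor T = T
~R = ~F = T
~R nand V = T nand T = F
(~R nand V) -> R = F -> F = T
~R = ~F = T
((~R nand V) -> R) nor ~R = T nor T = F
((R & V) xor ~R) xor (((~R nand V) -> R) nor ~R) = T xor F = T
So S1 is true.

S2: Parsed as ~(((R & V) nand R) & (~V xor ~R))

R & V = F & T = F
(R & V) nand R = F nand F = T
~V = ~T = F
~R = ~F = T
~V xor ~R = F xor T = T
((R & V) nand R) & (~V xor ~R) = T & T = T
~(((R & V) nand R) & (~V xor ~R)) = ~T = F
Thus S2 is false.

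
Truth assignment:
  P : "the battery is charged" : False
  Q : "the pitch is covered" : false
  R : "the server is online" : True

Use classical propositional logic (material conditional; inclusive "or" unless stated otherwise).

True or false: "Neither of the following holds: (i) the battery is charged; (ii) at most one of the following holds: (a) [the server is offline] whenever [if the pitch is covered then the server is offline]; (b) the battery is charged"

In symbols: P ↓ (((Q → ¬R) → ¬R) ↑ P)

¬R = ¬T = F
Q → ¬R = F → F = T
¬R = ¬T = F
(Q → ¬R) → ¬R = T → F = F
((Q → ¬R) → ¬R) ↑ P = F ↑ F = T
P ↓ (((Q → ¬R) → ¬R) ↑ P) = F ↓ T = F

false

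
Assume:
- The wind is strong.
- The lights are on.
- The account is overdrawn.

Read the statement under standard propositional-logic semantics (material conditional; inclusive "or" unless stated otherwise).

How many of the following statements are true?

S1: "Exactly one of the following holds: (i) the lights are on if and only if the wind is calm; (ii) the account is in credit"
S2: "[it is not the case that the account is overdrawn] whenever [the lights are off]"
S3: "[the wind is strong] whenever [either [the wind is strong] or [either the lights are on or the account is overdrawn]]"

2

Let Q = "the lights are on" (True), P = "the wind is strong" (True), R = "the account is overdrawn" (True).

S1: In symbols: (Q iff not P) xor not R

not P = not True = False
Q iff not P = True iff False = False
not R = not True = False
(Q iff not P) xor not R = False xor False = False
So S1 is false.

S2: Formalization: not Q -> not R

not Q = not True = False
not R = not True = False
not Q -> not R = False -> False = True
Thus S2 is true.

S3: In symbols: (P or (Q or R)) -> P

Q or R = True or True = True
P or (Q or R) = True or True = True
(P or (Q or R)) -> P = True -> True = True
Thus S3 is true.

Count: 2.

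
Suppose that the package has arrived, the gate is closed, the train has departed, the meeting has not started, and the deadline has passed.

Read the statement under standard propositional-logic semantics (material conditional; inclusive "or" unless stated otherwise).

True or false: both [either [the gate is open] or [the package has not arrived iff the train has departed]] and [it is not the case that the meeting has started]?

false

Let V = "the gate is open" (F), P = "the package has arrived" (T), D = "the train has departed" (T), H = "the meeting has started" (F).
Parsed as (V | (~P <-> D)) & ~H

~P = ~T = F
~P <-> D = F <-> T = F
V | (~P <-> D) = F | F = F
~H = ~F = T
(V | (~P <-> D)) & ~H = F & T = F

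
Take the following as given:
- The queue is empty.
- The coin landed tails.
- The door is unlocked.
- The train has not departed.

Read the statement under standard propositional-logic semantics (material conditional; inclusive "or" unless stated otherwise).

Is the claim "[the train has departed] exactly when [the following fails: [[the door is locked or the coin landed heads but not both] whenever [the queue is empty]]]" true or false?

Let D = "the train has departed" (F), H = "the queue is empty" (T), N = "the door is locked" (F), V = "the coin landed heads" (F).
This is D ↔ ¬(H → (N ⊕ V)).

N ⊕ V = F ⊕ F = F
H → (N ⊕ V) = T → F = F
¬(H → (N ⊕ V)) = ¬F = T
D ↔ ¬(H → (N ⊕ V)) = F ↔ T = F

False.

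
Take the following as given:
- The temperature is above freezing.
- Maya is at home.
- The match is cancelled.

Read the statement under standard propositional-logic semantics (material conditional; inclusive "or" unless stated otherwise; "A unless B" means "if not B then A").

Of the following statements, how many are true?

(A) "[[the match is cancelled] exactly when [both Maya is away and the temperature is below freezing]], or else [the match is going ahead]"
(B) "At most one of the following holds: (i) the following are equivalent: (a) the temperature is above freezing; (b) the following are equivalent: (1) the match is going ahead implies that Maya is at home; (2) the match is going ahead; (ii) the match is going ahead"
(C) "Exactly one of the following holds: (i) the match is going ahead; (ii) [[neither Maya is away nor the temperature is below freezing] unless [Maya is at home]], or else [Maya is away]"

Let M = "the match is cancelled" (True), P = "Maya is at home" (True), U = "the temperature is below freezing" (False).

(A): Formalization: (M iff (not P and U)) or not M

not P = not True = False
not P and U = False and False = False
M iff (not P and U) = True iff False = False
not M = not True = False
(M iff (not P and U)) or not M = False or False = False
Hence (A) is false.

(B): This is (not U iff ((not M -> P) iff not M)) nand not M.

not U = not False = True
not M = not True = False
not M -> P = False -> True = True
not M = not True = False
(not M -> P) iff not M = True iff False = False
not U iff ((not M -> P) iff not M) = True iff False = False
not M = not True = False
(not U iff ((not M -> P) iff not M)) nand not M = False nand False = True
So (B) is true.

(C): This is not M xor (((not P nor U) or P) or not P).

not M = not True = False
not P = not True = False
not P nor U = False nor False = True
(not P nor U) or P = True or True = True
not P = not True = False
((not P nor U) or P) or not P = True or False = True
not M xor (((not P nor U) or P) or not P) = False xor True = True
So (C) is true.

Count: 2.

2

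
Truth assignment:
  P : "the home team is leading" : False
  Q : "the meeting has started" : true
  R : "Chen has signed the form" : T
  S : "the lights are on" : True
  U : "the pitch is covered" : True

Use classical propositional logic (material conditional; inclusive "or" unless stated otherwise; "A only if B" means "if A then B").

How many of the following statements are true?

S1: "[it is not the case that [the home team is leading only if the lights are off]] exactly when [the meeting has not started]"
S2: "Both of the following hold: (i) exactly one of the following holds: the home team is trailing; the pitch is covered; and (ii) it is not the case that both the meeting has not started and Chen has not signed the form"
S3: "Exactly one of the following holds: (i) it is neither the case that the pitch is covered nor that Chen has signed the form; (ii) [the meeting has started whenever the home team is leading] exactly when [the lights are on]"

S1: This is not (P -> not S) iff not Q.

not S = not True = False
P -> not S = False -> False = True
not (P -> not S) = not True = False
not Q = not True = False
not (P -> not S) iff not Q = False iff False = True
Thus S1 is true.

S2: Parsed as (not P xor U) and (not Q nand not R)

not P = not False = True
not P xor U = True xor True = False
not Q = not True = False
not R = not True = False
not Q nand not R = False nand False = True
(not P xor U) and (not Q nand not R) = False and True = False
So S2 is false.

S3: This is (U nor R) xor ((P -> Q) iff S).

U nor R = True nor True = False
P -> Q = False -> True = True
(P -> Q) iff S = True iff True = True
(U nor R) xor ((P -> Q) iff S) = False xor True = True
So S3 is true.

2 of the 3 statements are true.

2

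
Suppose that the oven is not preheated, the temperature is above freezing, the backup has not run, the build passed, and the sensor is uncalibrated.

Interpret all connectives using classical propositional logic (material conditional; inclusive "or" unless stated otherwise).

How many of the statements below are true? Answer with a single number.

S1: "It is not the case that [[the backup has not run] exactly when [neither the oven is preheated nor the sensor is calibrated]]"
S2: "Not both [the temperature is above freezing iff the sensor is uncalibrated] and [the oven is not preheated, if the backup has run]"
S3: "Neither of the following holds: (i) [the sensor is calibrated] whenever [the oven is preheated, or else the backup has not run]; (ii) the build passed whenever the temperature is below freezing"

Let N = "the backup has run" (F), M = "the oven is preheated" (F), D = "the sensor is calibrated" (F), W = "the temperature is below freezing" (F), H = "the build passed" (T).

S1: In symbols: ¬(¬N ↔ (M ↓ D))

¬N = ¬F = T
M ↓ D = F ↓ F = T
¬N ↔ (M ↓ D) = T ↔ T = T
¬(¬N ↔ (M ↓ D)) = ¬T = F
Hence S1 is false.

S2: Formalization: (¬W ↔ ¬D) ↑ (N → ¬M)

¬W = ¬F = T
¬D = ¬F = T
¬W ↔ ¬D = T ↔ T = T
¬M = ¬F = T
N → ¬M = F → T = T
(¬W ↔ ¬D) ↑ (N → ¬M) = T ↑ T = F
So S2 is false.

S3: Formalization: ((M ∨ ¬N) → D) ↓ (W → H)

¬N = ¬F = T
M ∨ ¬N = F ∨ T = T
(M ∨ ¬N) → D = T → F = F
W → H = F → T = T
((M ∨ ¬N) → D) ↓ (W → H) = F ↓ T = F
Thus S3 is false.

0 of the 3 statements are true (none).

0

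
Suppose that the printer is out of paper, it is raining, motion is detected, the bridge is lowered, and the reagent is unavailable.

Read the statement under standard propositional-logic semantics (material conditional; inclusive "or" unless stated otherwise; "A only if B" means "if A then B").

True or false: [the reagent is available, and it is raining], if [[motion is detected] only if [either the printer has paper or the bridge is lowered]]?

Let R = "motion is detected" (True), P = "the printer has paper" (False), S = "the bridge is raised" (False), U = "the reagent is available" (False), Q = "it is raining" (True).
In symbols: (R -> (P or not S)) -> (U and Q)

not S = not False = True
P or not S = False or True = True
R -> (P or not S) = True -> True = True
U and Q = False and True = False
(R -> (P or not S)) -> (U and Q) = True -> False = False

False.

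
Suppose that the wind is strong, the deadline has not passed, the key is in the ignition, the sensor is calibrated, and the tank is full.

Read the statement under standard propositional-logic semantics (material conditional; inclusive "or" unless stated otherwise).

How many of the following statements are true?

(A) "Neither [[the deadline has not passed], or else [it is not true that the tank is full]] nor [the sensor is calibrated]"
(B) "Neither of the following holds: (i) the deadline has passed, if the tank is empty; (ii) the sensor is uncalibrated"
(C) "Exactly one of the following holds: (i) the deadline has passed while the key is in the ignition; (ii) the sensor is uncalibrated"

0

Let Q = "the deadline has passed" (F), U = "the tank is full" (T), S = "the sensor is calibrated" (T), R = "the key is in the ignition" (T).

(A): Parsed as (¬Q ∨ ¬U) ↓ S

¬Q = ¬F = T
¬U = ¬T = F
¬Q ∨ ¬U = T ∨ F = T
(¬Q ∨ ¬U) ↓ S = T ↓ T = F
So (A) is false.

(B): Formalization: (¬U → Q) ↓ ¬S

¬U = ¬T = F
¬U → Q = F → F = T
¬S = ¬T = F
(¬U → Q) ↓ ¬S = T ↓ F = F
Hence (B) is false.

(C): This is (Q ∧ R) ⊕ ¬S.

Q ∧ R = F ∧ T = F
¬S = ¬T = F
(Q ∧ R) ⊕ ¬S = F ⊕ F = F
Thus (C) is false.

True statements: 0 (none).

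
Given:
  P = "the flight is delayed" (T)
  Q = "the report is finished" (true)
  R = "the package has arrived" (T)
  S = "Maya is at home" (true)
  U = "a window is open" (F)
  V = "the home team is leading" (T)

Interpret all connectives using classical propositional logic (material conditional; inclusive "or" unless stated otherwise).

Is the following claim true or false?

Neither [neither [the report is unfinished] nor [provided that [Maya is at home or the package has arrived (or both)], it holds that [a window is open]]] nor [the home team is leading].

In symbols: (¬Q ↓ ((S ∨ R) → U)) ↓ V

¬Q = ¬T = F
S ∨ R = T ∨ T = T
(S ∨ R) → U = T → F = F
¬Q ↓ ((S ∨ R) → U) = F ↓ F = T
(¬Q ↓ ((S ∨ R) → U)) ↓ V = T ↓ T = F

False.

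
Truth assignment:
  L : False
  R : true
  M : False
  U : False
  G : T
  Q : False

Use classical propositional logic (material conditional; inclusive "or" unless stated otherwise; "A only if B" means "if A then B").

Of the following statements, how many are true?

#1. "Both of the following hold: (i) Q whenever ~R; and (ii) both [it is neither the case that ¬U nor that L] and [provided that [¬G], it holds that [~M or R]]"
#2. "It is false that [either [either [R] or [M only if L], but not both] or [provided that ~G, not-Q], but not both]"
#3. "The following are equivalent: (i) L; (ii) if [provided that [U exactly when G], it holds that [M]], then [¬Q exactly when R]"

#1: In symbols: (~R -> Q) & ((~U nor L) & (~G -> (~M | R)))

~R = ~T = F
~R -> Q = F -> F = T
~U = ~F = T
~U nor L = T nor F = F
~G = ~T = F
~M = ~F = T
~M | R = T | T = T
~G -> (~M | R) = F -> T = T
(~U nor L) & (~G -> (~M | R)) = F & T = F
(~R -> Q) & ((~U nor L) & (~G -> (~M | R))) = T & F = F
So #1 is false.

#2: Parsed as ~((R xor (M -> L)) xor (~G -> ~Q))

M -> L = F -> F = T
R xor (M -> L) = T xor T = F
~G = ~T = F
~Q = ~F = T
~G -> ~Q = F -> T = T
(R xor (M -> L)) xor (~G -> ~Q) = F xor T = T
~((R xor (M -> L)) xor (~G -> ~Q)) = ~T = F
Hence #2 is false.

#3: Parsed as L <-> (((U <-> G) -> M) -> (~Q <-> R))

U <-> G = F <-> T = F
(U <-> G) -> M = F -> F = T
~Q = ~F = T
~Q <-> R = T <-> T = T
((U <-> G) -> M) -> (~Q <-> R) = T -> T = T
L <-> (((U <-> G) -> M) -> (~Q <-> R)) = F <-> T = F
So #3 is false.

Count: 0.

0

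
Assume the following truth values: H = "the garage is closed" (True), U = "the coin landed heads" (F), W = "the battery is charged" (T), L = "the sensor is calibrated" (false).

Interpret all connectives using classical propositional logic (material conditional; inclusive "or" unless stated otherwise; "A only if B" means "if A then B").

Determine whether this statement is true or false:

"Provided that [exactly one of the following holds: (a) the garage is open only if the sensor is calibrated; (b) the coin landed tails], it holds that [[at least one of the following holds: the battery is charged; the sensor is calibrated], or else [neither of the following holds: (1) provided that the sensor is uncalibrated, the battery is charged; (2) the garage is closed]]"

The statement is true.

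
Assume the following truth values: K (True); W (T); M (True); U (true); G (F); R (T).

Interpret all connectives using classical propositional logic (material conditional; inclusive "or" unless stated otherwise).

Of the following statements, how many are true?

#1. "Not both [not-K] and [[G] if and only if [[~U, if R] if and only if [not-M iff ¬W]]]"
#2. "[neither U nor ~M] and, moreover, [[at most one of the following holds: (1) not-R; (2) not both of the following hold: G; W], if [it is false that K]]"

1

#1: Parsed as not K nand (G iff ((R -> not U) iff (not M iff not W)))

not K = not True = False
not U = not True = False
R -> not U = True -> False = False
not M = not True = False
not W = not True = False
not M iff not W = False iff False = True
(R -> not U) iff (not M iff not W) = False iff True = False
G iff ((R -> not U) iff (not M iff not W)) = False iff False = True
not K nand (G iff ((R -> not U) iff (not M iff not W))) = False nand True = True
So #1 is true.

#2: Formalization: (U nor not M) and (not K -> (not R nand (G nand W)))

not M = not True = False
U nor not M = True nor False = False
not K = not True = False
not R = not True = False
G nand W = False nand True = True
not R nand (G nand W) = False nand True = True
not K -> (not R nand (G nand W)) = False -> True = True
(U nor not M) and (not K -> (not R nand (G nand W))) = False and True = False
Thus #2 is false.

1 of the 2 statements is true.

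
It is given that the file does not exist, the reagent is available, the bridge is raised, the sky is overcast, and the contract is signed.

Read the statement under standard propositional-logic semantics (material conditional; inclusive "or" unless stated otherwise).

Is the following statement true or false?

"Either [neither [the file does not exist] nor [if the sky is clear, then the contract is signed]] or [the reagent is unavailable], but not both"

False.

Let S = "the file exists" (False), V = "the sky is overcast" (True), G = "the contract is signed" (True), L = "the reagent is available" (True).
In symbols: (not S nor (not V -> G)) xor not L

not S = not False = True
not V = not True = False
not V -> G = False -> True = True
not S nor (not V -> G) = True nor True = False
not L = not True = False
(not S nor (not V -> G)) xor not L = False xor False = False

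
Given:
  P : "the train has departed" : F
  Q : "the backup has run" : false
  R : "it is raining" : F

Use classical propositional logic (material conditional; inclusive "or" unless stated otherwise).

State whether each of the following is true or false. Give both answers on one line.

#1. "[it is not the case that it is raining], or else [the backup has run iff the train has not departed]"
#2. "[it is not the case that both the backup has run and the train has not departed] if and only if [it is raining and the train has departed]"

#1 T; #2 F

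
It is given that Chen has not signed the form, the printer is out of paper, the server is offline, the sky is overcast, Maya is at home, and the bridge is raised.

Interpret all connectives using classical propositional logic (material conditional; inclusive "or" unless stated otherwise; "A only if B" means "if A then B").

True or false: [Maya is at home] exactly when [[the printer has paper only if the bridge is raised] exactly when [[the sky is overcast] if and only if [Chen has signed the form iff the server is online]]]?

Let L = "Maya is at home" (True), M = "the printer has paper" (False), S = "the bridge is raised" (True), G = "the sky is overcast" (True), D = "Chen has signed the form" (False), R = "the server is online" (False).
Parsed as L iff ((M -> S) iff (G iff (D iff R)))

M -> S = False -> True = True
D iff R = False iff False = True
G iff (D iff R) = True iff True = True
(M -> S) iff (G iff (D iff R)) = True iff True = True
L iff ((M -> S) iff (G iff (D iff R))) = True iff True = True

The statement is true.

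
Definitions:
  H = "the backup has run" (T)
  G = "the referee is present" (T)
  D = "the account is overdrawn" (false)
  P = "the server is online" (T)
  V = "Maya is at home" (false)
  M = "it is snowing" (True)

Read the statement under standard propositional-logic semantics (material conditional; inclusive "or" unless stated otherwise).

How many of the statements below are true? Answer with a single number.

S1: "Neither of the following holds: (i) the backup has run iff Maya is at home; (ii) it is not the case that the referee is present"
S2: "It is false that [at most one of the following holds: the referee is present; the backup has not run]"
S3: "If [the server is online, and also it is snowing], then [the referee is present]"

2

S1: Parsed as (H ↔ V) ↓ ¬G

H ↔ V = T ↔ F = F
¬G = ¬T = F
(H ↔ V) ↓ ¬G = F ↓ F = T
Thus S1 is true.

S2: This is ¬(G ↑ ¬H).

¬H = ¬T = F
G ↑ ¬H = T ↑ F = T
¬(G ↑ ¬H) = ¬T = F
So S2 is false.

S3: This is (P ∧ M) → G.

P ∧ M = T ∧ T = T
(P ∧ M) → G = T → T = T
So S3 is true.

Count: 2.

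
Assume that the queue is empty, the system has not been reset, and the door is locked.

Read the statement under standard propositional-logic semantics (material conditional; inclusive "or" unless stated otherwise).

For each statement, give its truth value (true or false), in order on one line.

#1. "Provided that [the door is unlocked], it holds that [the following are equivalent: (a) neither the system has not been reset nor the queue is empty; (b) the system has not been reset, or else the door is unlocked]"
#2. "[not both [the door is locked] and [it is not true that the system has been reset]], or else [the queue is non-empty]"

#1 True, #2 False

Let R = "the door is locked" (T), Q = "the system has been reset" (F), P = "the queue is empty" (T).

#1: Parsed as ¬R → ((¬Q ↓ P) ↔ (¬Q ∨ ¬R))

¬R = ¬T = F
¬Q = ¬F = T
¬Q ↓ P = T ↓ T = F
¬Q = ¬F = T
¬R = ¬T = F
¬Q ∨ ¬R = T ∨ F = T
(¬Q ↓ P) ↔ (¬Q ∨ ¬R) = F ↔ T = F
¬R → ((¬Q ↓ P) ↔ (¬Q ∨ ¬R)) = F → F = T
Hence #1 is true.

#2: Parsed as (R ↑ ¬Q) ∨ ¬P

¬Q = ¬F = T
R ↑ ¬Q = T ↑ T = F
¬P = ¬T = F
(R ↑ ¬Q) ∨ ¬P = F ∨ F = F
Thus #2 is false.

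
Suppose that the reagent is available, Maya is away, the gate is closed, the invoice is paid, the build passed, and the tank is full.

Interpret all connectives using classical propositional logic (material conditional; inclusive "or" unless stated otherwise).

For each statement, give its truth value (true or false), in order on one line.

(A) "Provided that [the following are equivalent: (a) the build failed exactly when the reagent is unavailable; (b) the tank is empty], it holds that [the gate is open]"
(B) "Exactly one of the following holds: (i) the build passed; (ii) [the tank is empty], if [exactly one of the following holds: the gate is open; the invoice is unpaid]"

Let U = "the build passed" (True), P = "the reagent is available" (True), V = "the tank is full" (True), R = "the gate is open" (False), S = "the invoice is paid" (True).

(A): In symbols: ((not U iff not P) iff not V) -> R

not U = not True = False
not P = not True = False
not U iff not P = False iff False = True
not V = not True = False
(not U iff not P) iff not V = True iff False = False
((not U iff not P) iff not V) -> R = False -> False = True
So (A) is true.

(B): In symbols: U xor ((R xor not S) -> not V)

not S = not True = False
R xor not S = False xor False = False
not V = not True = False
(R xor not S) -> not V = False -> False = True
U xor ((R xor not S) -> not V) = True xor True = False
Thus (B) is false.

(A) T, (B) F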